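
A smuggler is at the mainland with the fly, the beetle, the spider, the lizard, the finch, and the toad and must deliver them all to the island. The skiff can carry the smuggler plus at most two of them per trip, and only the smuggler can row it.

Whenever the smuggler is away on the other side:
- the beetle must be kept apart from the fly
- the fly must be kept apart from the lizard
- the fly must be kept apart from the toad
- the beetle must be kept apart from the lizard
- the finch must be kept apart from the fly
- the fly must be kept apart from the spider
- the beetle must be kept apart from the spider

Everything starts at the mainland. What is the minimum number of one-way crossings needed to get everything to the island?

Counting alone: the smuggler can take at most 2 across per trip to the island, so moving all 6 needs at least 3 loaded trips out, with a return between consecutive ones — at least 5 crossings.
The safety rule pushes this higher. Following every safe sequence of crossings, the most of the 6 that can be at the island as the skiff arrives there on crossings 5, 7 is 4, 5 respectively — never all 6.
So no plan with fewer than 9 crossings exists, and this one achieves 9:
1. Smuggler goes to the island with the beetle and the fly.  [the mainland: the finch, the lizard, the spider, the toad | the island: the beetle, the fly]
2. Smuggler goes back to the mainland with the fly.  [the mainland: the finch, the fly, the lizard, the spider, the toad | the island: the beetle]
3. Smuggler goes to the island with the finch and the fly.  [the mainland: the lizard, the spider, the toad | the island: the beetle, the finch, the fly]
4. Smuggler goes back to the mainland with the fly.  [the mainland: the fly, the lizard, the spider, the toad | the island: the beetle, the finch]
5. Smuggler goes to the island with the fly and the toad.  [the mainland: the lizard, the spider | the island: the beetle, the finch, the fly, the toad]
6. Smuggler goes back to the mainland with the fly.  [the mainland: the fly, the lizard, the spider | the island: the beetle, the finch, the toad]
7. Smuggler goes to the island with the lizard and the spider.  [the mainland: the fly | the island: the beetle, the finch, the lizard, the spider, the toad]
8. Smuggler goes back to the mainland with the beetle.  [the mainland: the beetle, the fly | the island: the finch, the lizard, the spider, the toad]
9. Smuggler goes to the island with the beetle and the fly.  [the mainland: — | the island: the beetle, the finch, the fly, the lizard, the spider, the toad]

9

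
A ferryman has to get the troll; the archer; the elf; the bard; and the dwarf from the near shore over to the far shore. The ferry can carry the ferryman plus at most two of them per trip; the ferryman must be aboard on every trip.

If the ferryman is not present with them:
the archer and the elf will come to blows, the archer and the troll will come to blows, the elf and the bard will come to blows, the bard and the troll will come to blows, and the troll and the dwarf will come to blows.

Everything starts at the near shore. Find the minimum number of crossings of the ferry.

Counting alone: the ferryman can take at most 2 across per trip to the far shore, so moving all 5 needs at least 3 loaded trips out, with a return between consecutive ones — at least 5 crossings.
The safety rule pushes this higher. Following every safe sequence of crossings, the most of the 5 that can be at the far shore as the ferry arrives there on crossing 5 is 4 — never all 5.
So no plan with fewer than 7 crossings exists, and this one achieves 7:
1. Ferryman goes to the far shore with the elf and the troll.
2. Ferryman goes back to the near shore alone.
3. Ferryman goes to the far shore with the archer.
4. Ferryman goes back to the near shore with the elf and the troll.
5. Ferryman goes to the far shore with the bard and the dwarf.
6. Ferryman goes back to the near shore alone.
7. Ferryman goes to the far shore with the elf and the troll.

7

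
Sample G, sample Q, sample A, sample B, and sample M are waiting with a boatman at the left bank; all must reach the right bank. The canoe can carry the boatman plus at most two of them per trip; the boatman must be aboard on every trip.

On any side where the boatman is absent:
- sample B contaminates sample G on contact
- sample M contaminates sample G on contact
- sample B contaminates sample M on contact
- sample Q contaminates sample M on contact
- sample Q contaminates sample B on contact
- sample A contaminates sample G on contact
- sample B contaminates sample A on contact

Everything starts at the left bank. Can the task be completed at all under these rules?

Whatever the first load, the items left behind include a forbidden pair without the boatman. No opening move is safe, so no plan exists.

No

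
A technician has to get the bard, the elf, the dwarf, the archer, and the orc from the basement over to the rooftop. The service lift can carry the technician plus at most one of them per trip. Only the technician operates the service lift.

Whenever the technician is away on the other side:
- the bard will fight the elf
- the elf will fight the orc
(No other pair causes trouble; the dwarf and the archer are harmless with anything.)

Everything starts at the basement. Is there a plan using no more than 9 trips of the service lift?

No

Counting alone: the technician can take at most 1 across per trip to the rooftop, so moving all 5 needs at least 5 loaded trips out, with a return between consecutive ones — at least 9 crossings.
The safety rule pushes this higher. Following every safe sequence of crossings, the most of the 5 that can be at the rooftop as the service lift arrives there on crossing 9 is 4 — never all 5.
So the move cannot be finished within 9 crossings. (The shortest complete plan takes 11:)
1. Technician goes to the rooftop with the elf.
2. Technician goes back to the basement alone.
3. Technician goes to the rooftop with the bard.
4. Technician goes back to the basement with the elf.
5. Technician goes to the rooftop with the orc.
6. Technician goes back to the basement alone.
7. Technician goes to the rooftop with the dwarf.
8. Technician goes back to the basement alone.
9. Technician goes to the rooftop with the archer.
10. Technician goes back to the basement alone.
11. Technician goes to the rooftop with the elf.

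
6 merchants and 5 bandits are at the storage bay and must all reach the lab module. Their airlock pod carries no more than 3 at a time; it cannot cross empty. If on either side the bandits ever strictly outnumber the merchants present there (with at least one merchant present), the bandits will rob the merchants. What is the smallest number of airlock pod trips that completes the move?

Counting alone: each trip to the lab module takes at most 3 across and each return brings at least 1 back, so after t trips out (and t−1 returns) at most 3t − (t−1) of the 11 are across; that first reaches 11 at t = 5, so at least 9 crossings are needed.
The plan below uses exactly 9 crossings, so it is optimal:
1. 3 bandits → the lab module.  (the storage bay: 6M 2B; the lab module: 0M 3B)
2. 1 bandit ← the storage bay.  (the storage bay: 6M 3B; the lab module: 0M 2B)
3. 3 merchants → the lab module.  (the storage bay: 3M 3B; the lab module: 3M 2B)
4. 1 merchant ← the storage bay.  (the storage bay: 4M 3B; the lab module: 2M 2B)
5. 2 merchants and 1 bandit → the lab module.  (the storage bay: 2M 2B; the lab module: 4M 3B)
6. 1 merchant ← the storage bay.  (the storage bay: 3M 2B; the lab module: 3M 3B)
7. 2 merchants and 1 bandit → the lab module.  (the storage bay: 1M 1B; the lab module: 5M 4B)
8. 1 merchant ← the storage bay.  (the storage bay: 2M 1B; the lab module: 4M 4B)
9. 2 merchants and 1 bandit → the lab module.  (the storage bay: 0M 0B; the lab module: 6M 5B)

9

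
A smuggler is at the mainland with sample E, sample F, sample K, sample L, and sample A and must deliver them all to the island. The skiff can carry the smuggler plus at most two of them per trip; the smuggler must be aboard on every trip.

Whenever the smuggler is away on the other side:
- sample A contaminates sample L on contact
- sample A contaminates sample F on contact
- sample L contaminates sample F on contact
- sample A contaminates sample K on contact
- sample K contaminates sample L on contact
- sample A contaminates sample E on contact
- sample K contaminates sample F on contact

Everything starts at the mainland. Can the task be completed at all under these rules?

No

Whatever the first load, the items left behind include a forbidden pair without the smuggler. No opening move is safe, so no plan exists.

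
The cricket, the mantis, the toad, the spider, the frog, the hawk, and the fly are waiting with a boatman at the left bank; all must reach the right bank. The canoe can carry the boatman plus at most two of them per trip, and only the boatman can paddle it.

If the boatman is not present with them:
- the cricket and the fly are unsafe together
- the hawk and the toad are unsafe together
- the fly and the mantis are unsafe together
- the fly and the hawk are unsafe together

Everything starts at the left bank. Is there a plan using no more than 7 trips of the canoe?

Yes

Yes — this plan uses 7 crossings (≤ 7):
1. Boatman goes to the right bank with the fly and the toad.
2. Boatman goes back to the left bank alone.
3. Boatman goes to the right bank with the frog and the spider.
4. Boatman goes back to the left bank alone.
5. Boatman goes to the right bank with the cricket and the mantis.
6. Boatman goes back to the left bank with the fly.
7. Boatman goes to the right bank with the fly and the hawk.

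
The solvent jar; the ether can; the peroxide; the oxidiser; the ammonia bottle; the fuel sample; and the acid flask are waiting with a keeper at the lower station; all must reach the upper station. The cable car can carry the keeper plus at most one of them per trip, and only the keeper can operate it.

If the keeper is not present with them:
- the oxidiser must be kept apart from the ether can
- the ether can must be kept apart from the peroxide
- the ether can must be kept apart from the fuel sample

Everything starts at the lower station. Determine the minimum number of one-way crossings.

Following every safe sequence of crossings from the start, the most of the 7 that can be at the upper station as the cable car arrives there on crossings 1, 3, 5, 7, 9 is 1, 2, 3, 4, 5 respectively; the best ever achieved is 5 of 7.
From crossing 11 on, no configuration arises that was not already reachable earlier: only 72 distinct safe configurations (who is on which side, and where the cable car is) can ever be reached, none of them has everyone across, and every continuation just revisits them. So no valid plan exists.

impossible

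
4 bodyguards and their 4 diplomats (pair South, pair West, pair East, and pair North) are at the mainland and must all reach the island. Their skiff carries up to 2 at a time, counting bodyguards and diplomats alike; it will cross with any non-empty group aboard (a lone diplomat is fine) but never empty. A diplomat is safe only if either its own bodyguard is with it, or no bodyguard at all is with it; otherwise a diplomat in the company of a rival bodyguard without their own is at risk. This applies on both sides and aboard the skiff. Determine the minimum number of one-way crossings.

Following every safe sequence of crossings from the start, the most of the 8 that can be at the island as the skiff arrives there on crossings 1, 3, 5 is 2, 3, 4 respectively; the best ever achieved is 4 of 8.
From crossing 7 on, no configuration arises that was not already reachable earlier: only 44 distinct safe configurations (who is on which side, and where the skiff is) can ever be reached, none of them has everyone across, and every continuation just revisits them. So no valid plan exists.

impossible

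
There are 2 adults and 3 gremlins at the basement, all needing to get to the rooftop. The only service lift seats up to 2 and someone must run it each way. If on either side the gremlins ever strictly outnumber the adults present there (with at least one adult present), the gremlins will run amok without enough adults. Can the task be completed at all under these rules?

The gremlins already outnumber the adults at the basement before anyone moves, so the starting position itself is disallowed.

No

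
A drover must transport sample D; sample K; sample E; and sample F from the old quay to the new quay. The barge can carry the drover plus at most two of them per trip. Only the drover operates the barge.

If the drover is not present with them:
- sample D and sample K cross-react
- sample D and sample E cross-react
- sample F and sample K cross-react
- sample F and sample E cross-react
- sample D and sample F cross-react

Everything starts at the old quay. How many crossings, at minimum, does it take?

Counting alone: the drover can take at most 2 across per trip to the new quay, so moving all 4 needs at least 2 loaded trips out, with a return between consecutive ones — at least 3 crossings.
The safety rule pushes this higher. Following every safe sequence of crossings, the most of the 4 that can be at the new quay as the barge arrives there on crossing 3 is 3 — never all 4.
So no plan with fewer than 5 crossings exists, and this one achieves 5:
1. Drover goes to the new quay with sample D and sample F.  [the old quay: sample E, sample K | the new quay: sample D, sample F]
2. Drover goes back to the old quay with sample D.  [the old quay: sample D, sample E, sample K | the new quay: sample F]
3. Drover goes to the new quay with sample E and sample K.  [the old quay: sample D | the new quay: sample E, sample F, sample K]
4. Drover goes back to the old quay with sample F.  [the old quay: sample D, sample F | the new quay: sample E, sample K]
5. Drover goes to the new quay with sample D and sample F.  [the old quay: — | the new quay: sample D, sample E, sample F, sample K]

5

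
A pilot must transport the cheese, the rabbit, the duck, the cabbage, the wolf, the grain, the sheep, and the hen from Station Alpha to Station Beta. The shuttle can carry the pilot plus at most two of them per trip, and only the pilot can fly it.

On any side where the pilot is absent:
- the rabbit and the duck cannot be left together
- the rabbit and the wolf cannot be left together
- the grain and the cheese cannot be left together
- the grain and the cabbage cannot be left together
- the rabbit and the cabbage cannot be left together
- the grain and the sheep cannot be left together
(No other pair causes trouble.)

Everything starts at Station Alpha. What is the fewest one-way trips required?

Counting alone: the pilot can take at most 2 across per trip to Station Beta, so moving all 8 needs at least 4 loaded trips out, with a return between consecutive ones — at least 7 crossings.
The safety rule pushes this higher. Following every safe sequence of crossings, the most of the 8 that can be at Station Beta as the shuttle arrives there on crossing 7 is 6 — never all 8.
So no plan with fewer than 9 crossings exists, and this one achieves 9:
1. Pilot goes to Station Beta with the grain and the rabbit.  [Station Alpha: the cabbage, the cheese, the duck, the hen, the sheep, the wolf | Station Beta: the grain, the rabbit]
2. Pilot goes back to Station Alpha alone.  [Station Alpha: the cabbage, the cheese, the duck, the hen, the sheep, the wolf | Station Beta: the grain, the rabbit]
3. Pilot goes to Station Beta with the cheese and the sheep.  [Station Alpha: the cabbage, the duck, the hen, the wolf | Station Beta: the cheese, the grain, the rabbit, the sheep]
4. Pilot goes back to Station Alpha with the grain.  [Station Alpha: the cabbage, the duck, the grain, the hen, the wolf | Station Beta: the cheese, the rabbit, the sheep]
5. Pilot goes to Station Beta with the cabbage and the duck.  [Station Alpha: the grain, the hen, the wolf | Station Beta: the cabbage, the cheese, the duck, the rabbit, the sheep]
6. Pilot goes back to Station Alpha with the rabbit.  [Station Alpha: the grain, the hen, the rabbit, the wolf | Station Beta: the cabbage, the cheese, the duck, the sheep]
7. Pilot goes to Station Beta with the hen and the wolf.  [Station Alpha: the grain, the rabbit | Station Beta: the cabbage, the cheese, the duck, the hen, the sheep, the wolf]
8. Pilot goes back to Station Alpha alone.  [Station Alpha: the grain, the rabbit | Station Beta: the cabbage, the cheese, the duck, the hen, the sheep, the wolf]
9. Pilot goes to Station Beta with the grain and the rabbit.  [Station Alpha: — | Station Beta: the cabbage, the cheese, the duck, the grain, the hen, the rabbit, the sheep, the wolf]

9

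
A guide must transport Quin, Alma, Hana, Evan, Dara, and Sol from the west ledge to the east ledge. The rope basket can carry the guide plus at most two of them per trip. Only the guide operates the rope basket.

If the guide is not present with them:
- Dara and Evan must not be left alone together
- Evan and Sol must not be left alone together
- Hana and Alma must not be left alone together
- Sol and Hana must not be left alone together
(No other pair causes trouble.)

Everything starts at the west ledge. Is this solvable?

1. Guide goes to the east ledge with Evan and Hana.
2. Guide goes back to the west ledge alone.
3. Guide goes to the east ledge with Alma and Quin.
4. Guide goes back to the west ledge with Hana.
5. Guide goes to the east ledge with Dara and Sol.
6. Guide goes back to the west ledge with Evan.
7. Guide goes to the east ledge with Evan and Hana.

Yes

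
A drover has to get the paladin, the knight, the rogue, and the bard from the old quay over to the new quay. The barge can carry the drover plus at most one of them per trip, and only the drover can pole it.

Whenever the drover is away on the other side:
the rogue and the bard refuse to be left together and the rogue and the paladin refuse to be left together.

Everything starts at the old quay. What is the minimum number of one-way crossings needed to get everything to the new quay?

Counting alone: the drover can take at most 1 across per trip to the new quay, so moving all 4 needs at least 4 loaded trips out, with a return between consecutive ones — at least 7 crossings.
The safety rule pushes this higher. Following every safe sequence of crossings, the most of the 4 that can be at the new quay as the barge arrives there on crossing 7 is 3 — never all 4.
So no plan with fewer than 9 crossings exists, and this one achieves 9:
1. Drover goes to the new quay with the rogue.  [the old quay: the bard, the knight, the paladin | the new quay: the rogue]
2. Drover goes back to the old quay alone.  [the old quay: the bard, the knight, the paladin | the new quay: the rogue]
3. Drover goes to the new quay with the paladin.  [the old quay: the bard, the knight | the new quay: the paladin, the rogue]
4. Drover goes back to the old quay with the rogue.  [the old quay: the bard, the knight, the rogue | the new quay: the paladin]
5. Drover goes to the new quay with the bard.  [the old quay: the knight, the rogue | the new quay: the bard, the paladin]
6. Drover goes back to the old quay alone.  [the old quay: the knight, the rogue | the new quay: the bard, the paladin]
7. Drover goes to the new quay with the knight.  [the old quay: the rogue | the new quay: the bard, the knight, the paladin]
8. Drover goes back to the old quay alone.  [the old quay: the rogue | the new quay: the bard, the knight, the paladin]
9. Drover goes to the new quay with the rogue.  [the old quay: — | the new quay: the bard, the knight, the paladin, the rogue]

9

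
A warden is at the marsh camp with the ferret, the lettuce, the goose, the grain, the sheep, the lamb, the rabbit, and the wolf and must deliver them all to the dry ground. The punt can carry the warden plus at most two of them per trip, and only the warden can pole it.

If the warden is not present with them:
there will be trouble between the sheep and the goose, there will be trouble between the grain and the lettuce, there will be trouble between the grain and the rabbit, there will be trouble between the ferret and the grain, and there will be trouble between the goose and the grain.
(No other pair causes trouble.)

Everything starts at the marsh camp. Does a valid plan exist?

1. Warden goes to the dry ground with the goose and the grain.
2. Warden goes back to the marsh camp with the goose.
3. Warden goes to the dry ground with the ferret and the goose.
4. Warden goes back to the marsh camp with the grain.
5. Warden goes to the dry ground with the lettuce and the rabbit.
6. Warden goes back to the marsh camp alone.
7. Warden goes to the dry ground with the lamb and the wolf.
8. Warden goes back to the marsh camp alone.
9. Warden goes to the dry ground with the grain and the sheep.

Yes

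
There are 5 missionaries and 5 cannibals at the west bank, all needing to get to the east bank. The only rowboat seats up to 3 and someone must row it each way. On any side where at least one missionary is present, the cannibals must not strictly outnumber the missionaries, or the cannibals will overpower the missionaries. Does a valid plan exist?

1. 2 cannibals → the east bank.  (the west bank: 5M 3C; the east bank: 0M 2C)
2. 1 cannibal ← the west bank.  (the west bank: 5M 4C; the east bank: 0M 1C)
3. 3 cannibals → the east bank.  (the west bank: 5M 1C; the east bank: 0M 4C)
4. 1 cannibal ← the west bank.  (the west bank: 5M 2C; the east bank: 0M 3C)
5. 3 missionaries → the east bank.  (the west bank: 2M 2C; the east bank: 3M 3C)
6. 1 missionary and 1 cannibal ← the west bank.  (the west bank: 3M 3C; the east bank: 2M 2C)
7. 3 missionaries → the east bank.  (the west bank: 0M 3C; the east bank: 5M 2C)
8. 1 cannibal ← the west bank.  (the west bank: 0M 4C; the east bank: 5M 1C)
9. 2 cannibals → the east bank.  (the west bank: 0M 2C; the east bank: 5M 3C)
10. 1 cannibal ← the west bank.  (the west bank: 0M 3C; the east bank: 5M 2C)
11. 3 cannibals → the east bank.  (the west bank: 0M 0C; the east bank: 5M 5C)

Yes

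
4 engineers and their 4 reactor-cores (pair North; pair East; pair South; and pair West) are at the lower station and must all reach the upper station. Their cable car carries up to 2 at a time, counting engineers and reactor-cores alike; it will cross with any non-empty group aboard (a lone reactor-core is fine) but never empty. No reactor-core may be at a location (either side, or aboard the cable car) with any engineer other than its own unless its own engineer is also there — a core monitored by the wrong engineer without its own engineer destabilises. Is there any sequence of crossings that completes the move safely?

Following every safe sequence of crossings from the start, the most of the 8 that can be at the upper station as the cable car arrives there on crossings 1, 3, 5 is 2, 3, 4 respectively; the best ever achieved is 4 of 8.
From crossing 7 on, no configuration arises that was not already reachable earlier: only 44 distinct safe configurations (who is on which side, and where the cable car is) can ever be reached, none of them has everyone across, and every continuation just revisits them. So no valid plan exists.

No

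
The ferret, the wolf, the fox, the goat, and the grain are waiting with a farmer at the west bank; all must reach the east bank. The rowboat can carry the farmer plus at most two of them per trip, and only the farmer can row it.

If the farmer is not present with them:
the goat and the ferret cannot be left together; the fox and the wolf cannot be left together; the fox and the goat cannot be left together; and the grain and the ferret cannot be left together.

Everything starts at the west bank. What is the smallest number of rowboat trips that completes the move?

7

Counting alone: the farmer can take at most 2 across per trip to the east bank, so moving all 5 needs at least 3 loaded trips out, with a return between consecutive ones — at least 5 crossings.
The safety rule pushes this higher. Following every safe sequence of crossings, the most of the 5 that can be at the east bank as the rowboat arrives there on crossing 5 is 4 — never all 5.
So no plan with fewer than 7 crossings exists, and this one achieves 7:
1. Farmer goes to the east bank with the ferret and the fox.
2. Farmer goes back to the west bank alone.
3. Farmer goes to the east bank with the wolf.
4. Farmer goes back to the west bank with the fox.
5. Farmer goes to the east bank with the goat and the grain.
6. Farmer goes back to the west bank with the ferret.
7. Farmer goes to the east bank with the ferret and the fox.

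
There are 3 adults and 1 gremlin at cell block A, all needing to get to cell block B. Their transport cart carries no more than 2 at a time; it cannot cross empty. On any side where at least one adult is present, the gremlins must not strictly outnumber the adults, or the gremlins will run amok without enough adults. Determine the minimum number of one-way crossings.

Counting alone: each trip to cell block B takes at most 2 across and each return brings at least 1 back, so after t trips out (and t−1 returns) at most 2t − (t−1) of the 4 are across; that first reaches 4 at t = 3, so at least 5 crossings are needed.
The plan below uses exactly 5 crossings, so it is optimal:
1. 1 adult and 1 gremlin → cell block B.  (cell block A: 2A 0G; cell block B: 1A 1G)
2. 1 gremlin ← cell block A.  (cell block A: 2A 1G; cell block B: 1A 0G)
3. 1 adult and 1 gremlin → cell block B.  (cell block A: 1A 0G; cell block B: 2A 1G)
4. 1 gremlin ← cell block A.  (cell block A: 1A 1G; cell block B: 2A 0G)
5. 1 adult and 1 gremlin → cell block B.  (cell block A: 0A 0G; cell block B: 3A 1G)

5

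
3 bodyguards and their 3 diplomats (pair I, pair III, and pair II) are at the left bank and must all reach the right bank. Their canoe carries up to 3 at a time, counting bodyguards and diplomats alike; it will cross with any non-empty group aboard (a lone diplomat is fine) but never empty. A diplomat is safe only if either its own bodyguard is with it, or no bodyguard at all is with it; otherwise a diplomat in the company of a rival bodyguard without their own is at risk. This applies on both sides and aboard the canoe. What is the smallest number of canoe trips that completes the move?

Counting alone: each trip to the right bank takes at most 3 across and each return brings at least 1 back, so after t trips out (and t−1 returns) at most 3t − (t−1) of the 6 are across; that first reaches 6 at t = 3, so at least 5 crossings are needed.
The plan below uses exactly 5 crossings, so it is optimal:
1. bodyguard I and diplomat I cross → the right bank.
2. bodyguard I crosses ← the left bank.
3. bodyguard I, bodyguard II, and bodyguard III cross → the right bank.
4. diplomat I crosses ← the left bank.
5. diplomat I, diplomat II, and diplomat III cross → the right bank.

5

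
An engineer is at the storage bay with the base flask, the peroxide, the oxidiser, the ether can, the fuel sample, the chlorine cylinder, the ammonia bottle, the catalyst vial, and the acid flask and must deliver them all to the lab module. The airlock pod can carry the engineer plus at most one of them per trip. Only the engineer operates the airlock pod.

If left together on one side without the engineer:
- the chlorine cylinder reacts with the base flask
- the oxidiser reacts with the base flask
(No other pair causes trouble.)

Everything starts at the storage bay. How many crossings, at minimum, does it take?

Counting alone: the engineer can take at most 1 across per trip to the lab module, so moving all 9 needs at least 9 loaded trips out, with a return between consecutive ones — at least 17 crossings.
The safety rule pushes this higher. Following every safe sequence of crossings, the most of the 9 that can be at the lab module as the airlock pod arrives there on crossing 17 is 8 — never all 9.
So no plan with fewer than 19 crossings exists, and this one achieves 19:
1. Engineer goes to the lab module with the base flask.  [the storage bay: the acid flask, the ammonia bottle, the catalyst vial, the chlorine cylinder, the ether can, the fuel sample, the oxidiser, the peroxide | the lab module: the base flask]
2. Engineer goes back to the storage bay alone.  [the storage bay: the acid flask, the ammonia bottle, the catalyst vial, the chlorine cylinder, the ether can, the fuel sample, the oxidiser, the peroxide | the lab module: the base flask]
3. Engineer goes to the lab module with the peroxide.  [the storage bay: the acid flask, the ammonia bottle, the catalyst vial, the chlorine cylinder, the ether can, the fuel sample, the oxidiser | the lab module: the base flask, the peroxide]
4. Engineer goes back to the storage bay alone.  [the storage bay: the acid flask, the ammonia bottle, the catalyst vial, the chlorine cylinder, the ether can, the fuel sample, the oxidiser | the lab module: the base flask, the peroxide]
5. Engineer goes to the lab module with the oxidiser.  [the storage bay: the acid flask, the ammonia bottle, the catalyst vial, the chlorine cylinder, the ether can, the fuel sample | the lab module: the base flask, the oxidiser, the peroxide]
6. Engineer goes back to the storage bay with the base flask.  [the storage bay: the acid flask, the ammonia bottle, the base flask, the catalyst vial, the chlorine cylinder, the ether can, the fuel sample | the lab module: the oxidiser, the peroxide]
7. Engineer goes to the lab module with the chlorine cylinder.  [the storage bay: the acid flask, the ammonia bottle, the base flask, the catalyst vial, the ether can, the fuel sample | the lab module: the chlorine cylinder, the oxidiser, the peroxide]
8. Engineer goes back to the storage bay alone.  [the storage bay: the acid flask, the ammonia bottle, the base flask, the catalyst vial, the ether can, the fuel sample | the lab module: the chlorine cylinder, the oxidiser, the peroxide]
9. Engineer goes to the lab module with the ether can.  [the storage bay: the acid flask, the ammonia bottle, the base flask, the catalyst vial, the fuel sample | the lab module: the chlorine cylinder, the ether can, the oxidiser, the peroxide]
10. Engineer goes back to the storage bay alone.  [the storage bay: the acid flask, the ammonia bottle, the base flask, the catalyst vial, the fuel sample | the lab module: the chlorine cylinder, the ether can, the oxidiser, the peroxide]
11. Engineer goes to the lab module with the fuel sample.  [the storage bay: the acid flask, the ammonia bottle, the base flask, the catalyst vial | the lab module: the chlorine cylinder, the ether can, the fuel sample, the oxidiser, the peroxide]
12. Engineer goes back to the storage bay alone.  [the storage bay: the acid flask, the ammonia bottle, the base flask, the catalyst vial | the lab module: the chlorine cylinder, the ether can, the fuel sample, the oxidiser, the peroxide]
13. Engineer goes to the lab module with the ammonia bottle.  [the storage bay: the acid flask, the base flask, the catalyst vial | the lab module: the ammonia bottle, the chlorine cylinder, the ether can, the fuel sample, the oxidiser, the peroxide]
14. Engineer goes back to the storage bay alone.  [the storage bay: the acid flask, the base flask, the catalyst vial | the lab module: the ammonia bottle, the chlorine cylinder, the ether can, the fuel sample, the oxidiser, the peroxide]
15. Engineer goes to the lab module with the catalyst vial.  [the storage bay: the acid flask, the base flask | the lab module: the ammonia bottle, the catalyst vial, the chlorine cylinder, the ether can, the fuel sample, the oxidiser, the peroxide]
16. Engineer goes back to the storage bay alone.  [the storage bay: the acid flask, the base flask | the lab module: the ammonia bottle, the catalyst vial, the chlorine cylinder, the ether can, the fuel sample, the oxidiser, the peroxide]
17. Engineer goes to the lab module with the acid flask.  [the storage bay: the base flask | the lab module: the acid flask, the ammonia bottle, the catalyst vial, the chlorine cylinder, the ether can, the fuel sample, the oxidiser, the peroxide]
18. Engineer goes back to the storage bay alone.  [the storage bay: the base flask | the lab module: the acid flask, the ammonia bottle, the catalyst vial, the chlorine cylinder, the ether can, the fuel sample, the oxidiser, the peroxide]
19. Engineer goes to the lab module with the base flask.  [the storage bay: — | the lab module: the acid flask, the ammonia bottle, the base flask, the catalyst vial, the chlorine cylinder, the ether can, the fuel sample, the oxidiser, the peroxide]

19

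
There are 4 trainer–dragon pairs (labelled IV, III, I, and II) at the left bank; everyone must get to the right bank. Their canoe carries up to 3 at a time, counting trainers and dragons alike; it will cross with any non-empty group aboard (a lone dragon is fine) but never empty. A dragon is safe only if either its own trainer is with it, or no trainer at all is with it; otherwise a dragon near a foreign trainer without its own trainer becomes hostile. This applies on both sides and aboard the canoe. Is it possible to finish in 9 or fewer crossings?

Yes — this plan uses 9 crossings (≤ 9):
1. dragon IV and trainer IV cross → the right bank.
2. trainer IV crosses ← the left bank.
3. dragon III, trainer III, and trainer IV cross → the right bank.
4. dragon IV and trainer IV cross ← the left bank.
5. trainer I, trainer II, and trainer IV cross → the right bank.
6. dragon III crosses ← the left bank.
7. dragon III and dragon IV cross → the right bank.
8. dragon IV crosses ← the left bank.
9. dragon I, dragon II, and dragon IV cross → the right bank.

Yes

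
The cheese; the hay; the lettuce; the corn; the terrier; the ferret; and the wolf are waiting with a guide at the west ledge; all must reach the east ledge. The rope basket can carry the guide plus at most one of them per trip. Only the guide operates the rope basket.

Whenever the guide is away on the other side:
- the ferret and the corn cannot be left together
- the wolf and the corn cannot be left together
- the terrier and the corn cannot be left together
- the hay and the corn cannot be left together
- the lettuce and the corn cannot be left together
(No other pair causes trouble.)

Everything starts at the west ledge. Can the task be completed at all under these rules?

No

Following every safe sequence of crossings from the start, the most of the 7 that can be at the east ledge as the rope basket arrives there on crossings 1, 3, 5 is 1, 2, 3 respectively; the best ever achieved is 3 of 7.
From crossing 7 on, no configuration arises that was not already reachable earlier: only 26 distinct safe configurations (who is on which side, and where the rope basket is) can ever be reached, none of them has everyone across, and every continuation just revisits them. So no valid plan exists.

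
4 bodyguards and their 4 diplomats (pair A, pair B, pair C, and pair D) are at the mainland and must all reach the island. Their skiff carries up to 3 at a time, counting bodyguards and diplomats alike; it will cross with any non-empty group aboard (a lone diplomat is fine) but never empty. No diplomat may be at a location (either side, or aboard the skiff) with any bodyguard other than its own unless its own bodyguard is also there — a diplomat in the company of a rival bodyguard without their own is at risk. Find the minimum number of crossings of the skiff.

9

Counting alone: each trip to the island takes at most 3 across and each return brings at least 1 back, so after t trips out (and t−1 returns) at most 3t − (t−1) of the 8 are across; that first reaches 8 at t = 4, so at least 7 crossings are needed.
The safety rule pushes this higher. Following every safe sequence of crossings, the most of the 8 that can be at the island as the skiff arrives there on crossing 7 is 7 — never all 8.
So no plan with fewer than 9 crossings exists, and this one achieves 9:
1. bodyguard A and diplomat A cross → the island.
2. bodyguard A crosses ← the mainland.
3. bodyguard A, bodyguard B, and diplomat B cross → the island.
4. bodyguard A and diplomat A cross ← the mainland.
5. bodyguard A, bodyguard C, and bodyguard D cross → the island.
6. diplomat B crosses ← the mainland.
7. diplomat A and diplomat B cross → the island.
8. diplomat A crosses ← the mainland.
9. diplomat A, diplomat C, and diplomat D cross → the island.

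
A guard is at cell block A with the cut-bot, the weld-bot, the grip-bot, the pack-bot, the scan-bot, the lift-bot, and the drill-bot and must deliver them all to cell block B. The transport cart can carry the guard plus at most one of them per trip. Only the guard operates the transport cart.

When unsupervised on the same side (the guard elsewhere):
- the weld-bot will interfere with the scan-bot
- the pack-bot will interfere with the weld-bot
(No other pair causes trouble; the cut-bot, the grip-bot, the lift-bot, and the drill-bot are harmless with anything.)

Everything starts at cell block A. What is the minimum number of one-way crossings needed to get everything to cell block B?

Counting alone: the guard can take at most 1 across per trip to cell block B, so moving all 7 needs at least 7 loaded trips out, with a return between consecutive ones — at least 13 crossings.
The safety rule pushes this higher. Following every safe sequence of crossings, the most of the 7 that can be at cell block B as the transport cart arrives there on crossing 13 is 6 — never all 7.
So no plan with fewer than 15 crossings exists, and this one achieves 15:
1. Guard goes to cell block B with the weld-bot.  [cell block A: the cut-bot, the drill-bot, the grip-bot, the lift-bot, the pack-bot, the scan-bot | cell block B: the weld-bot]
2. Guard goes back to cell block A alone.  [cell block A: the cut-bot, the drill-bot, the grip-bot, the lift-bot, the pack-bot, the scan-bot | cell block B: the weld-bot]
3. Guard goes to cell block B with the cut-bot.  [cell block A: the drill-bot, the grip-bot, the lift-bot, the pack-bot, the scan-bot | cell block B: the cut-bot, the weld-bot]
4. Guard goes back to cell block A alone.  [cell block A: the drill-bot, the grip-bot, the lift-bot, the pack-bot, the scan-bot | cell block B: the cut-bot, the weld-bot]
5. Guard goes to cell block B with the grip-bot.  [cell block A: the drill-bot, the lift-bot, the pack-bot, the scan-bot | cell block B: the cut-bot, the grip-bot, the weld-bot]
6. Guard goes back to cell block A alone.  [cell block A: the drill-bot, the lift-bot, the pack-bot, the scan-bot | cell block B: the cut-bot, the grip-bot, the weld-bot]
7. Guard goes to cell block B with the pack-bot.  [cell block A: the drill-bot, the lift-bot, the scan-bot | cell block B: the cut-bot, the grip-bot, the pack-bot, the weld-bot]
8. Guard goes back to cell block A with the weld-bot.  [cell block A: the drill-bot, the lift-bot, the scan-bot, the weld-bot | cell block B: the cut-bot, the grip-bot, the pack-bot]
9. Guard goes to cell block B with the scan-bot.  [cell block A: the drill-bot, the lift-bot, the weld-bot | cell block B: the cut-bot, the grip-bot, the pack-bot, the scan-bot]
10. Guard goes back to cell block A alone.  [cell block A: the drill-bot, the lift-bot, the weld-bot | cell block B: the cut-bot, the grip-bot, the pack-bot, the scan-bot]
11. Guard goes to cell block B with the lift-bot.  [cell block A: the drill-bot, the weld-bot | cell block B: the cut-bot, the grip-bot, the lift-bot, the pack-bot, the scan-bot]
12. Guard goes back to cell block A alone.  [cell block A: the drill-bot, the weld-bot | cell block B: the cut-bot, the grip-bot, the lift-bot, the pack-bot, the scan-bot]
13. Guard goes to cell block B with the drill-bot.  [cell block A: the weld-bot | cell block B: the cut-bot, the drill-bot, the grip-bot, the lift-bot, the pack-bot, the scan-bot]
14. Guard goes back to cell block A alone.  [cell block A: the weld-bot | cell block B: the cut-bot, the drill-bot, the grip-bot, the lift-bot, the pack-bot, the scan-bot]
15. Guard goes to cell block B with the weld-bot.  [cell block A: — | cell block B: the cut-bot, the drill-bot, the grip-bot, the lift-bot, the pack-bot, the scan-bot, the weld-bot]

15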